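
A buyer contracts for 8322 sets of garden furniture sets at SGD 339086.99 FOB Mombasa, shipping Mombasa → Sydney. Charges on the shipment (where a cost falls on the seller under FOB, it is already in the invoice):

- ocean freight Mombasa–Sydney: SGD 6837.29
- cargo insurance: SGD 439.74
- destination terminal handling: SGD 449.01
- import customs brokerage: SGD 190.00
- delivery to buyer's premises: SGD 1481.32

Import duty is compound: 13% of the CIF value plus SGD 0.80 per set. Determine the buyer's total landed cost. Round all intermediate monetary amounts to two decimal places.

Total landed cost: SGD 400169.27

FOB: the seller bears costs until goods are on board at the origin port; the buyer bears freight, insurance and all costs thereafter.
CIF value = FOB price + freight + insurance = 339086.99 + 6837.29 + 439.74 = 346364.02
Ad valorem component: 346364.02 × 13% = 45027.32
Specific component: 8322 × 0.80 = 6657.60
Import duty = 45027.32 + 6657.60 = 51684.92
Buyer bears: freight 6837.29 + insurance 439.74 + destination terminal 449.01 + brokerage 190.00 + delivery 1481.32 + duty 51684.92 = 61082.28
Landed cost = invoice 339086.99 + 61082.28 = 400169.27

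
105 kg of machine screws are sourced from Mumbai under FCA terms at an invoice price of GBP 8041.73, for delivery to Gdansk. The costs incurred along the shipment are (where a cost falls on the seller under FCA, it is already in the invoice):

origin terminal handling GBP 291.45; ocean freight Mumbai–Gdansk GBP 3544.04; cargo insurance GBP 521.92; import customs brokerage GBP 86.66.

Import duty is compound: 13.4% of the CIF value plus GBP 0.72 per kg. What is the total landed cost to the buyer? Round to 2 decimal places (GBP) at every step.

Total landed cost: GBP 14222.88

FCA: the seller delivers export-cleared goods to the carrier; the buyer bears costs from that point.
CIF value = FCA price + origin terminal + freight + insurance = 8041.73 + 291.45 + 3544.04 + 521.92 = 12399.14
Ad valorem component: 12399.14 × 13.4% = 1661.48
Specific component: 105 × 0.72 = 75.60
Import duty = 1661.48 + 75.60 = 1737.08
Buyer bears: origin terminal 291.45 + freight 3544.04 + insurance 521.92 + brokerage 86.66 + duty 1737.08 = 6181.15
Landed cost = invoice 8041.73 + 6181.15 = 14222.88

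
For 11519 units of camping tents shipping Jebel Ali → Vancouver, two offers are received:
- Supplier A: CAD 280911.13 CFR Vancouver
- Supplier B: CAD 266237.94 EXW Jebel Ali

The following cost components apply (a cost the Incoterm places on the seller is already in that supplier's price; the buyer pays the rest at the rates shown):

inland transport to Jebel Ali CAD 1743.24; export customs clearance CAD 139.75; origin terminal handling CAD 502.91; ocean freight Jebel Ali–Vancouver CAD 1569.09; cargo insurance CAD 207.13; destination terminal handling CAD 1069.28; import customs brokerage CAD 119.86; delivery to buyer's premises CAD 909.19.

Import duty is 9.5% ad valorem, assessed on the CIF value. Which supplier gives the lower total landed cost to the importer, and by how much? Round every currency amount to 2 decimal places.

Supplier B is cheaper by CAD 11736.42

Supplier A (CFR):
CIF value = CFR price + insurance = 280911.13 + 207.13 = 281118.26
Import duty = 281118.26 × 9.5% = 26706.23
Buyer bears (A): 207.13 + 1069.28 + 119.86 + 909.19 = 2305.46
Landed cost (A) = invoice 280911.13 + 2305.46 + duty 26706.23 = 309922.82
Supplier B (EXW):
CIF value = EXW price + inland to port + export clearance + origin terminal + freight + insurance = 266237.94 + 1743.24 + 139.75 + 502.91 + 1569.09 + 207.13 = 270400.06
Import duty = 270400.06 × 9.5% = 25688.01
Buyer bears (B): 1743.24 + 139.75 + 502.91 + 1569.09 + 207.13 + 1069.28 + 119.86 + 909.19 = 6260.45
Landed cost (B) = invoice 266237.94 + 6260.45 + duty 25688.01 = 298186.40
Difference = |309922.82 − 298186.40| = 11736.42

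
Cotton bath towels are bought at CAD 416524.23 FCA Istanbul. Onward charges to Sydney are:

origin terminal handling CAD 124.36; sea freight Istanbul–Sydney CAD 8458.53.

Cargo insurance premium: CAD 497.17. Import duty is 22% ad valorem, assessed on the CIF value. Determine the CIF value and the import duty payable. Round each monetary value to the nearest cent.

CIF value: CAD 425604.29; import duty: CAD 93632.94

CIF = FCA price + pre-shipment costs + freight + insurance
CIF = 416524.23 + 124.36 + 8458.53 + 497.17 = 425604.29
Import duty = 425604.29 × 22% = 93632.94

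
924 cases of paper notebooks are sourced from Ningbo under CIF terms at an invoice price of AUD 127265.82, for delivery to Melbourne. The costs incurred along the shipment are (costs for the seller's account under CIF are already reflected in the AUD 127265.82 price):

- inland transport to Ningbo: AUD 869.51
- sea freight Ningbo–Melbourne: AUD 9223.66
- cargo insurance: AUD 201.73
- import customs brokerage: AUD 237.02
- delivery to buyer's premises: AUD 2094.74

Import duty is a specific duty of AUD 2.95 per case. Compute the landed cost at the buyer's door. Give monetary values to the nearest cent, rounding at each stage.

Total landed cost: AUD 132323.38

CIF: the seller pays costs through ocean freight and marine insurance to the destination port.
Already in the invoice (seller's account under CIF): inland to port, freight, insurance — exclude.
The CIF price already equals the CIF value: 127265.82
Import duty = 924 × 2.95 = 2725.80
Buyer bears: brokerage 237.02 + delivery 2094.74 + duty 2725.80 = 5057.56
Landed cost = invoice 127265.82 + 5057.56 = 132323.38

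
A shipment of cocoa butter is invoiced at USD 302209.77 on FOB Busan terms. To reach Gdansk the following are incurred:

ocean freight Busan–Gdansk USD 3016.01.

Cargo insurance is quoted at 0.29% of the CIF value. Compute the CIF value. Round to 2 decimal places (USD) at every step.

CIF value: USD 306113.51

Let C be the CIF value. C = FOB price + freight + 0.29% × C
C − 0.29% × C = 302209.77 + 3016.01
0.9971 × C = 305225.78
C = 305225.78 / 0.9971 = 306113.51
Insurance premium = 0.29% × 306113.51 = 887.73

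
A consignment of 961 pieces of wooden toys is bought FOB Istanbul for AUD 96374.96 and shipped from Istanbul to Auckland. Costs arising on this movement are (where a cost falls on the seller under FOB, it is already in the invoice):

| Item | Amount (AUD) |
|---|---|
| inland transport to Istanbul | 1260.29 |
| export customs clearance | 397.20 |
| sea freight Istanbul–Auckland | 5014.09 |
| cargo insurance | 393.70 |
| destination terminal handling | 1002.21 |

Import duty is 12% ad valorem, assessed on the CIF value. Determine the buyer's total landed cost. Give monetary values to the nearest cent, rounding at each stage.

FOB: the seller bears costs until goods are on board at the origin port; the buyer bears freight, insurance and all costs thereafter.
Already in the invoice (seller's account under FOB): inland to port, export clearance — exclude.
CIF value = FOB price + freight + insurance = 96374.96 + 5014.09 + 393.70 = 101782.75
Import duty = 101782.75 × 12% = 12213.93
Buyer bears: freight 5014.09 + insurance 393.70 + destination terminal 1002.21 + duty 12213.93 = 18623.93
Landed cost = invoice 96374.96 + 18623.93 = 114998.89

Total landed cost: AUD 114998.89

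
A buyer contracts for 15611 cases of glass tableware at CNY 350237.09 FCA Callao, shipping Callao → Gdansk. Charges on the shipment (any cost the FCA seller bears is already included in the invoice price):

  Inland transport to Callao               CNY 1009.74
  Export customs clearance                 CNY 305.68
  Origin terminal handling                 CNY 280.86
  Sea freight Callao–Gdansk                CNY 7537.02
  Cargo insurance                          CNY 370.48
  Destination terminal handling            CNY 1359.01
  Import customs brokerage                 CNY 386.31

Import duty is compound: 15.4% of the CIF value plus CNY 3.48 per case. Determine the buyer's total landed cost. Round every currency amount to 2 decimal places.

Total landed cost: CNY 469694.57

FCA: the seller delivers export-cleared goods to the carrier; the buyer bears costs from that point.
Already in the invoice (seller's account under FCA): inland to port, export clearance — exclude.
CIF value = FCA price + origin terminal + freight + insurance = 350237.09 + 280.86 + 7537.02 + 370.48 = 358425.45
Ad valorem component: 358425.45 × 15.4% = 55197.52
Specific component: 15611 × 3.48 = 54326.28
Import duty = 55197.52 + 54326.28 = 109523.80
Buyer bears: origin terminal 280.86 + freight 7537.02 + insurance 370.48 + destination terminal 1359.01 + brokerage 386.31 + duty 109523.80 = 119457.48
Landed cost = invoice 350237.09 + 119457.48 = 469694.57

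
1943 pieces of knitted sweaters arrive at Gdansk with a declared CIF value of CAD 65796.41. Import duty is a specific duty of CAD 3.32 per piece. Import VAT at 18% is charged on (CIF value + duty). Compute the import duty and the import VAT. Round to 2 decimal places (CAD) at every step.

Import duty: CAD 6450.76; import VAT: CAD 13004.49

Import duty = 1943 × 3.32 = 6450.76
VAT base = CIF + duty = 65796.41 + 6450.76 = 72247.17
Import VAT = 72247.17 × 18% = 13004.49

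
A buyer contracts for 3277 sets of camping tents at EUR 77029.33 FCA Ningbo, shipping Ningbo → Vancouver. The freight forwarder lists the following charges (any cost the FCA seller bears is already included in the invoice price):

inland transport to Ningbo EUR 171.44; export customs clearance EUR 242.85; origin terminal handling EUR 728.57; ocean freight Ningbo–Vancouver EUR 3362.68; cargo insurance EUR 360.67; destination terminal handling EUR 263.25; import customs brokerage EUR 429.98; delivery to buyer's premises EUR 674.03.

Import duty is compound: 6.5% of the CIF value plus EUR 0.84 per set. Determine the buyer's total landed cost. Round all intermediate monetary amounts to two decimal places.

Total landed cost: EUR 90897.47

FCA: the seller delivers export-cleared goods to the carrier; the buyer bears costs from that point.
Already in the invoice (seller's account under FCA): inland to port, export clearance — exclude.
CIF value = FCA price + origin terminal + freight + insurance = 77029.33 + 728.57 + 3362.68 + 360.67 = 81481.25
Ad valorem component: 81481.25 × 6.5% = 5296.28
Specific component: 3277 × 0.84 = 2752.68
Import duty = 5296.28 + 2752.68 = 8048.96
Buyer bears: origin terminal 728.57 + freight 3362.68 + insurance 360.67 + destination terminal 263.25 + brokerage 429.98 + delivery 674.03 + duty 8048.96 = 13868.14
Landed cost = invoice 77029.33 + 13868.14 = 90897.47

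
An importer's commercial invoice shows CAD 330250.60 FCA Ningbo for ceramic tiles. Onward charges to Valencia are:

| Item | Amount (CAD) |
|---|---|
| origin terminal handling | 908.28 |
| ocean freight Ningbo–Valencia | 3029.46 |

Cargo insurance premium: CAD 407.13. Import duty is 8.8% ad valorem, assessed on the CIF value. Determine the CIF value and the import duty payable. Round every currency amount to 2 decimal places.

CIF value: CAD 334595.47; import duty: CAD 29444.40

CIF = FCA price + pre-shipment costs + freight + insurance
CIF = 330250.60 + 908.28 + 3029.46 + 407.13 = 334595.47
Import duty = 334595.47 × 8.8% = 29444.40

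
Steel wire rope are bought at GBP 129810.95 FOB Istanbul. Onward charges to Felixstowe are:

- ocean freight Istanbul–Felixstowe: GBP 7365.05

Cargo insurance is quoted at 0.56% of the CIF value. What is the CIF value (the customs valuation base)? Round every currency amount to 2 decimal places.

Let C be the CIF value. C = FOB price + freight + 0.56% × C
C − 0.56% × C = 129810.95 + 7365.05
0.9944 × C = 137176.00
C = 137176.00 / 0.9944 = 137948.51
Insurance premium = 0.56% × 137948.51 = 772.51

CIF value: GBP 137948.51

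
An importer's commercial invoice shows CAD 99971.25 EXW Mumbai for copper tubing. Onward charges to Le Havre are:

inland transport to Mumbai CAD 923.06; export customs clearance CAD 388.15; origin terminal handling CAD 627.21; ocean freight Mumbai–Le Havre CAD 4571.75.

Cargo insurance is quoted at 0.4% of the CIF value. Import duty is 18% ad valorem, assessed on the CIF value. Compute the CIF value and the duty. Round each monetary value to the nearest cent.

CIF value: CAD 106909.06; import duty: CAD 19243.63

Let C be the CIF value. C = EXW price + pre-shipment costs + freight + 0.4% × C
C − 0.4% × C = 99971.25 + 923.06 + 388.15 + 627.21 + 4571.75
0.996 × C = 106481.42
C = 106481.42 / 0.996 = 106909.06
Insurance premium = 0.4% × 106909.06 = 427.64
Import duty = 106909.06 × 18% = 19243.63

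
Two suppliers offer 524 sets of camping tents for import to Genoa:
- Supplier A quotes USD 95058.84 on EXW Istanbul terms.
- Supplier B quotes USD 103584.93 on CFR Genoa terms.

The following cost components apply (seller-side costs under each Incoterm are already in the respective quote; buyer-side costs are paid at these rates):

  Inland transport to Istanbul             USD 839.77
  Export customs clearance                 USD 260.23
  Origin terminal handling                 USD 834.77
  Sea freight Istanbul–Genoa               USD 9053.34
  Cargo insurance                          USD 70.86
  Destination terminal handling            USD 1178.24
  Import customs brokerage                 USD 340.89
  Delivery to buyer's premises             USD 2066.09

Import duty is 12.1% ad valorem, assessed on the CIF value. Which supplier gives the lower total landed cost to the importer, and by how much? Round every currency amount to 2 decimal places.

Supplier B is cheaper by USD 2759.93

Supplier A (EXW):
CIF value = EXW price + inland to port + export clearance + origin terminal + freight + insurance = 95058.84 + 839.77 + 260.23 + 834.77 + 9053.34 + 70.86 = 106117.81
Import duty = 106117.81 × 12.1% = 12840.26
Buyer bears (A): 839.77 + 260.23 + 834.77 + 9053.34 + 70.86 + 1178.24 + 340.89 + 2066.09 = 14644.19
Landed cost (A) = invoice 95058.84 + 14644.19 + duty 12840.26 = 122543.29
Supplier B (CFR):
CIF value = CFR price + insurance = 103584.93 + 70.86 = 103655.79
Import duty = 103655.79 × 12.1% = 12542.35
Buyer bears (B): 70.86 + 1178.24 + 340.89 + 2066.09 = 3656.08
Landed cost (B) = invoice 103584.93 + 3656.08 + duty 12542.35 = 119783.36
Difference = |122543.29 − 119783.36| = 2759.93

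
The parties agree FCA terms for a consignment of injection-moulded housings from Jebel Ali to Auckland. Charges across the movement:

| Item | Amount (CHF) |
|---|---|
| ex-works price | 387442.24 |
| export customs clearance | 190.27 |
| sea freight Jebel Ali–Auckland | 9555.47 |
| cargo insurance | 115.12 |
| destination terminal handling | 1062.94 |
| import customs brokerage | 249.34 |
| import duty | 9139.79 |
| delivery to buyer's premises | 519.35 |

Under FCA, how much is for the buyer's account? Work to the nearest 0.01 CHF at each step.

FCA: the seller delivers export-cleared goods to the carrier; the buyer bears costs from that point.
Seller's account: goods 387442.24 + export clearance 190.27 = 387632.51
Buyer's account: freight 9555.47 + insurance 115.12 + destination terminal 1062.94 + brokerage 249.34 + duty 9139.79 + delivery 519.35 = 20642.01

Buyer's account: CHF 20642.01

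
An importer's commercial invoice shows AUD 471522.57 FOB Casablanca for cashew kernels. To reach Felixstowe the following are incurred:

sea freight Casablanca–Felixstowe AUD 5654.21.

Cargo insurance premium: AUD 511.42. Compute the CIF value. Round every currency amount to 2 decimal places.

CIF = FOB price + freight + insurance
CIF = 471522.57 + 5654.21 + 511.42 = 477688.20

CIF value: AUD 477688.20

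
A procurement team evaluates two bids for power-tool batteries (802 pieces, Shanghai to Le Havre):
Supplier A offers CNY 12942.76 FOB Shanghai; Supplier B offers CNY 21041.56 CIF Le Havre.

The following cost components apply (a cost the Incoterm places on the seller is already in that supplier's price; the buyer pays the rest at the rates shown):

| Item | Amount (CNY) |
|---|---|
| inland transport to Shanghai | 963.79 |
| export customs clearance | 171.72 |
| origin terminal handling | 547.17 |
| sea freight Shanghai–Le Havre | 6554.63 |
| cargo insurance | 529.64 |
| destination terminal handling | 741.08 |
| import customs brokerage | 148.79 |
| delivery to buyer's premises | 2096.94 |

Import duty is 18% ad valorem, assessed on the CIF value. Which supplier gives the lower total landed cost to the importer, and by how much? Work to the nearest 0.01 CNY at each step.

Supplier A is cheaper by CNY 1197.14

Supplier A (FOB):
CIF value = FOB price + freight + insurance = 12942.76 + 6554.63 + 529.64 = 20027.03
Import duty = 20027.03 × 18% = 3604.87
Buyer bears (A): 6554.63 + 529.64 + 741.08 + 148.79 + 2096.94 = 10071.08
Landed cost (A) = invoice 12942.76 + 10071.08 + duty 3604.87 = 26618.71
Supplier B (CIF):
The CIF price already equals the CIF value: 21041.56
Import duty = 21041.56 × 18% = 3787.48
Buyer bears (B): 741.08 + 148.79 + 2096.94 = 2986.81
Landed cost (B) = invoice 21041.56 + 2986.81 + duty 3787.48 = 27815.85
Difference = |26618.71 − 27815.85| = 1197.14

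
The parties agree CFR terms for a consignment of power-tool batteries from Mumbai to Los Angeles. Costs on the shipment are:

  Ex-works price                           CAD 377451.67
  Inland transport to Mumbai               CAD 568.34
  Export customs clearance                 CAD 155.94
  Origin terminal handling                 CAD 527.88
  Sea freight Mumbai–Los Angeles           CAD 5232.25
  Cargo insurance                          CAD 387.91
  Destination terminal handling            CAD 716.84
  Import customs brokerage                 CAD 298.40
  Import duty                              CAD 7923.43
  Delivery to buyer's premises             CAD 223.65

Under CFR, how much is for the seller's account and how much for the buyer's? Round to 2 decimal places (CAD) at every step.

Seller: CAD 383936.08; buyer: CAD 9550.23

CFR: the seller pays costs through ocean freight to the destination port, but not insurance.
Seller's account: goods 377451.67 + inland to port 568.34 + export clearance 155.94 + origin terminal 527.88 + freight 5232.25 = 383936.08
Buyer's account: insurance 387.91 + destination terminal 716.84 + brokerage 298.40 + duty 7923.43 + delivery 223.65 = 9550.23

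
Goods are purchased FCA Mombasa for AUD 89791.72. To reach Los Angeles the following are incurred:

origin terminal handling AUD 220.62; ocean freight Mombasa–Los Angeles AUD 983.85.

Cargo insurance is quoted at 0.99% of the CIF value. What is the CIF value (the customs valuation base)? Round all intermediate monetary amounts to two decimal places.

CIF value: AUD 91906.06

Let C be the CIF value. C = FCA price + pre-shipment costs + freight + 0.99% × C
C − 0.99% × C = 89791.72 + 220.62 + 983.85
0.9901 × C = 90996.19
C = 90996.19 / 0.9901 = 91906.06
Insurance premium = 0.99% × 91906.06 = 909.87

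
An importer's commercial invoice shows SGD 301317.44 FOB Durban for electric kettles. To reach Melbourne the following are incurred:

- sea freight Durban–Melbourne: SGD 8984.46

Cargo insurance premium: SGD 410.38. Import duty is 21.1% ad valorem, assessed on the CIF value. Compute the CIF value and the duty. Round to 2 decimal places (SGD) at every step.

CIF value: SGD 310712.28; import duty: SGD 65560.29

CIF = FOB price + freight + insurance
CIF = 301317.44 + 8984.46 + 410.38 = 310712.28
Import duty = 310712.28 × 21.1% = 65560.29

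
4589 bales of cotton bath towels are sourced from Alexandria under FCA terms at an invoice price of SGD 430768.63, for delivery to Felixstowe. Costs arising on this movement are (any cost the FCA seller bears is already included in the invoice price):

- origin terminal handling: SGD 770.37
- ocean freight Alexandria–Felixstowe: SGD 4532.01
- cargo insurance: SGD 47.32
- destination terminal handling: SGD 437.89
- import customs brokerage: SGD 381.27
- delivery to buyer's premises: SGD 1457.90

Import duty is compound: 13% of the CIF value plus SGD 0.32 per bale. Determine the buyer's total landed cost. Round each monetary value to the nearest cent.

Total landed cost: SGD 496559.25

FCA: the seller delivers export-cleared goods to the carrier; the buyer bears costs from that point.
CIF value = FCA price + origin terminal + freight + insurance = 430768.63 + 770.37 + 4532.01 + 47.32 = 436118.33
Ad valorem component: 436118.33 × 13% = 56695.38
Specific component: 4589 × 0.32 = 1468.48
Import duty = 56695.38 + 1468.48 = 58163.86
Buyer bears: origin terminal 770.37 + freight 4532.01 + insurance 47.32 + destination terminal 437.89 + brokerage 381.27 + delivery 1457.90 + duty 58163.86 = 65790.62
Landed cost = invoice 430768.63 + 65790.62 = 496559.25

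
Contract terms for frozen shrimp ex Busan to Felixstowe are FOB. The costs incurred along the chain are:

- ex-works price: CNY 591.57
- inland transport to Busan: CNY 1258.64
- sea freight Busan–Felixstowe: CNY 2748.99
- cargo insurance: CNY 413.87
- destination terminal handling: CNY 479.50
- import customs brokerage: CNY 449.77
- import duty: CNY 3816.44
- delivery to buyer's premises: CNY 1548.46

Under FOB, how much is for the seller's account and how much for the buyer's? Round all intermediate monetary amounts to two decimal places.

FOB: the seller bears costs until goods are on board at the origin port; the buyer bears freight, insurance and all costs thereafter.
Seller's account: goods 591.57 + inland to port 1258.64 = 1850.21
Buyer's account: freight 2748.99 + insurance 413.87 + destination terminal 479.50 + brokerage 449.77 + duty 3816.44 + delivery 1548.46 = 9457.03

Seller: CNY 1850.21; buyer: CNY 9457.03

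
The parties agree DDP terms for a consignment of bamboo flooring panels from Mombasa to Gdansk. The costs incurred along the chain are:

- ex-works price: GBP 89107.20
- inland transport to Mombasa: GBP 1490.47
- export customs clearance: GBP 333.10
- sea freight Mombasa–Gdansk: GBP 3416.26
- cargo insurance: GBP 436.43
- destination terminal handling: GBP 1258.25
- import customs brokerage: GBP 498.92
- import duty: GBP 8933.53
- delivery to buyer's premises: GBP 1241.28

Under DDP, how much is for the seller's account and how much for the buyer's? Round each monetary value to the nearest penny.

Seller: GBP 106715.44; buyer: GBP 0.00

DDP: the seller bears all costs including import duty.
Seller's account: goods 89107.20 + inland to port 1490.47 + export clearance 333.10 + freight 3416.26 + insurance 436.43 + destination terminal 1258.25 + brokerage 498.92 + duty 8933.53 + delivery 1241.28 = 106715.44
Buyer's account: 0.00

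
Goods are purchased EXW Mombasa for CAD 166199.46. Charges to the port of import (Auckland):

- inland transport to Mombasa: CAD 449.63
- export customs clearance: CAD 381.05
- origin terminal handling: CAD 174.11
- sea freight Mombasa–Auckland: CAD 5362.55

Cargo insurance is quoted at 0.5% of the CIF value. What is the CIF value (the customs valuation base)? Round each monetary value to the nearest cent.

CIF value: CAD 173433.97

Let C be the CIF value. C = EXW price + pre-shipment costs + freight + 0.5% × C
C − 0.5% × C = 166199.46 + 449.63 + 381.05 + 174.11 + 5362.55
0.995 × C = 172566.80
C = 172566.80 / 0.995 = 173433.97
Insurance premium = 0.5% × 173433.97 = 867.17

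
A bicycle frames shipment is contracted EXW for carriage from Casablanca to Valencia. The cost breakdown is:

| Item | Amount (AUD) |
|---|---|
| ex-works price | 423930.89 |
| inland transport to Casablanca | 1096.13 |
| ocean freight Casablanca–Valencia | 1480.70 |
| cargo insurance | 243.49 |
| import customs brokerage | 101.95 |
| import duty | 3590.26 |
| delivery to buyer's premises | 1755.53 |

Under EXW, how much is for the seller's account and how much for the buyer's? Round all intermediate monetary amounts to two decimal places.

Seller: AUD 423930.89; buyer: AUD 8268.06

EXW: the seller makes goods available at their premises; the buyer bears all onward costs.
Seller's account: goods 423930.89 = 423930.89
Buyer's account: inland to port 1096.13 + freight 1480.70 + insurance 243.49 + brokerage 101.95 + duty 3590.26 + delivery 1755.53 = 8268.06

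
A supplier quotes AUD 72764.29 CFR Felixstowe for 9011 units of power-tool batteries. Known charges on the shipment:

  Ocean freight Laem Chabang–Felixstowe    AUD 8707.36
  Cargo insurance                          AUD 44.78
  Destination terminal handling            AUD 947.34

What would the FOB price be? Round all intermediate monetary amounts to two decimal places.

FOB price: AUD 64056.93

Not relevant to the conversion: insurance, destination terminal — on the buyer under both terms; not part of either seller's price.
From CFR to FOB, the seller no longer bears: freight.
FOB price = 72764.29 − 8707.36 = 64056.93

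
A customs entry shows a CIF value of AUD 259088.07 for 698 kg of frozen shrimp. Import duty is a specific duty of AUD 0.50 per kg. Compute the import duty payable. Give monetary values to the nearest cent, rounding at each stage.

Import duty: AUD 349.00

Import duty = 698 × 0.50 = 349.00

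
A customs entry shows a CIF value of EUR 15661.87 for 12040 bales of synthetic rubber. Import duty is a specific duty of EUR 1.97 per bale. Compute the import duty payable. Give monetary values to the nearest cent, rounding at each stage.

Import duty = 12040 × 1.97 = 23718.80

Import duty: EUR 23718.80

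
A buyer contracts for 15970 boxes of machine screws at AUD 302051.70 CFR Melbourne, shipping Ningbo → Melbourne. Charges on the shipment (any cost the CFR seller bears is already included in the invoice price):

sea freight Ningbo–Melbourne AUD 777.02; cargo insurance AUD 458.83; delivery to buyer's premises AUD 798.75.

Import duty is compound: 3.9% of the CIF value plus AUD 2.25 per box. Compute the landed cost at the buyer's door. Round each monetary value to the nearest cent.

CFR: the seller pays costs through ocean freight to the destination port, but not insurance.
Already in the invoice (seller's account under CFR): freight — exclude.
CIF value = CFR price + insurance = 302051.70 + 458.83 = 302510.53
Ad valorem component: 302510.53 × 3.9% = 11797.91
Specific component: 15970 × 2.25 = 35932.50
Import duty = 11797.91 + 35932.50 = 47730.41
Buyer bears: insurance 458.83 + delivery 798.75 + duty 47730.41 = 48987.99
Landed cost = invoice 302051.70 + 48987.99 = 351039.69

Total landed cost: AUD 351039.69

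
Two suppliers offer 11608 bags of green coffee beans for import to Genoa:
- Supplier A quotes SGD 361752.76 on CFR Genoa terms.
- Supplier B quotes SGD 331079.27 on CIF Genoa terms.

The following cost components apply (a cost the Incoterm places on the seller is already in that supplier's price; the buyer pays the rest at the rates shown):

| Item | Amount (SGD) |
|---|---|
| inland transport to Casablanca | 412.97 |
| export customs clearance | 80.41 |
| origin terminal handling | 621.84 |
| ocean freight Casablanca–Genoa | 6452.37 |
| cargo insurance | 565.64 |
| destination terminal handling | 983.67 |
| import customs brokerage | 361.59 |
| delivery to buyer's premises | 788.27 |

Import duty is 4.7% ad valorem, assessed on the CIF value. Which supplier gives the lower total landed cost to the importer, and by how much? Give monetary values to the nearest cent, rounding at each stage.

Supplier B is cheaper by SGD 32707.36

Supplier A (CFR):
CIF value = CFR price + insurance = 361752.76 + 565.64 = 362318.40
Import duty = 362318.40 × 4.7% = 17028.96
Buyer bears (A): 565.64 + 983.67 + 361.59 + 788.27 = 2699.17
Landed cost (A) = invoice 361752.76 + 2699.17 + duty 17028.96 = 381480.89
Supplier B (CIF):
The CIF price already equals the CIF value: 331079.27
Import duty = 331079.27 × 4.7% = 15560.73
Buyer bears (B): 983.67 + 361.59 + 788.27 = 2133.53
Landed cost (B) = invoice 331079.27 + 2133.53 + duty 15560.73 = 348773.53
Difference = |381480.89 − 348773.53| = 32707.36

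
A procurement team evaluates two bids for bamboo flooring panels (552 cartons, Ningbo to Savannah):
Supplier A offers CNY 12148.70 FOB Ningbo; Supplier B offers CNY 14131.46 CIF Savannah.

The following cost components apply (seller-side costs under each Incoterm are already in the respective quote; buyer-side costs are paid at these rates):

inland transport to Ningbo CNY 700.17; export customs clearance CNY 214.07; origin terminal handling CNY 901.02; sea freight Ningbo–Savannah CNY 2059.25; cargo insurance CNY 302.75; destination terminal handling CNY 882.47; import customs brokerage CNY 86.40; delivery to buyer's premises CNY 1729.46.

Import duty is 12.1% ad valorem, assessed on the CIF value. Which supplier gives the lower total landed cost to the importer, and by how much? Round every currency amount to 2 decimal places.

Supplier B is cheaper by CNY 425.12

Supplier A (FOB):
CIF value = FOB price + freight + insurance = 12148.70 + 2059.25 + 302.75 = 14510.70
Import duty = 14510.70 × 12.1% = 1755.79
Buyer bears (A): 2059.25 + 302.75 + 882.47 + 86.40 + 1729.46 = 5060.33
Landed cost (A) = invoice 12148.70 + 5060.33 + duty 1755.79 = 18964.82
Supplier B (CIF):
The CIF price already equals the CIF value: 14131.46
Import duty = 14131.46 × 12.1% = 1709.91
Buyer bears (B): 882.47 + 86.40 + 1729.46 = 2698.33
Landed cost (B) = invoice 14131.46 + 2698.33 + duty 1709.91 = 18539.70
Difference = |18964.82 − 18539.70| = 425.12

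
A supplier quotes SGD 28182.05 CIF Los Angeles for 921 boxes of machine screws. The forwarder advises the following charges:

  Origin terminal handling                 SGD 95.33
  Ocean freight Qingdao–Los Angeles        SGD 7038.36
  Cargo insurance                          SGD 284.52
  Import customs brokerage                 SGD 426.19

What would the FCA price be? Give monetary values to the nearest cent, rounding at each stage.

FCA price: SGD 20763.84

Not relevant to the conversion: brokerage — on the buyer under both terms; not part of either seller's price.
From CIF to FCA, the seller no longer bears: origin terminal, freight, insurance.
FCA price = 28182.05 − 95.33 − 7038.36 − 284.52 = 20763.84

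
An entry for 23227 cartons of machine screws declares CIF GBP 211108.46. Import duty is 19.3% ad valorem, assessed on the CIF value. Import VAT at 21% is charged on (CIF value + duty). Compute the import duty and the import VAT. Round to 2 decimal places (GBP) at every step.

Import duty = 211108.46 × 19.3% = 40743.93
VAT base = CIF + duty = 211108.46 + 40743.93 = 251852.39
Import VAT = 251852.39 × 21% = 52889.00

Import duty: GBP 40743.93; import VAT: GBP 52889.00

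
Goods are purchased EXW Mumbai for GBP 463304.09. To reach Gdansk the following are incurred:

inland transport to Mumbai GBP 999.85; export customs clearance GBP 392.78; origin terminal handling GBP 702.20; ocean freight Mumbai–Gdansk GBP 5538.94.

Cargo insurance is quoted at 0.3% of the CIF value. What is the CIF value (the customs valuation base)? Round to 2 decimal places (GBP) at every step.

Let C be the CIF value. C = EXW price + pre-shipment costs + freight + 0.3% × C
C − 0.3% × C = 463304.09 + 999.85 + 392.78 + 702.20 + 5538.94
0.997 × C = 470937.86
C = 470937.86 / 0.997 = 472354.92
Insurance premium = 0.3% × 472354.92 = 1417.06

CIF value: GBP 472354.92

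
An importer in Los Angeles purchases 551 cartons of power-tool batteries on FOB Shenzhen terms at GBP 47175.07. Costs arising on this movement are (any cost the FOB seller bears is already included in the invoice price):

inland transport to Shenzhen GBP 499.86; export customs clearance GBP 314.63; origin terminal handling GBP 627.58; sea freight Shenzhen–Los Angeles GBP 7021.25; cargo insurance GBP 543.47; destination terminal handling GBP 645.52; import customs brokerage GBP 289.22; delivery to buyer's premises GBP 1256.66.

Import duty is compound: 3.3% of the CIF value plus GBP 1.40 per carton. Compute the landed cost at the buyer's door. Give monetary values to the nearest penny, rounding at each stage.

Total landed cost: GBP 59509.00

FOB: the seller bears costs until goods are on board at the origin port; the buyer bears freight, insurance and all costs thereafter.
Already in the invoice (seller's account under FOB): inland to port, export clearance, origin terminal — exclude.
CIF value = FOB price + freight + insurance = 47175.07 + 7021.25 + 543.47 = 54739.79
Ad valorem component: 54739.79 × 3.3% = 1806.41
Specific component: 551 × 1.40 = 771.40
Import duty = 1806.41 + 771.40 = 2577.81
Buyer bears: freight 7021.25 + insurance 543.47 + destination terminal 645.52 + brokerage 289.22 + delivery 1256.66 + duty 2577.81 = 12333.93
Landed cost = invoice 47175.07 + 12333.93 = 59509.00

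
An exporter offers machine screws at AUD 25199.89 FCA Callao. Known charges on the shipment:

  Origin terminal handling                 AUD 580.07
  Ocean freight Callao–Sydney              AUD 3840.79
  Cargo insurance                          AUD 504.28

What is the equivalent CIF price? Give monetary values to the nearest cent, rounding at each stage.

CIF price: AUD 30125.03

From FCA to CIF, the seller additionally bears: origin terminal, freight, insurance.
CIF price = 25199.89 + 580.07 + 3840.79 + 504.28 = 30125.03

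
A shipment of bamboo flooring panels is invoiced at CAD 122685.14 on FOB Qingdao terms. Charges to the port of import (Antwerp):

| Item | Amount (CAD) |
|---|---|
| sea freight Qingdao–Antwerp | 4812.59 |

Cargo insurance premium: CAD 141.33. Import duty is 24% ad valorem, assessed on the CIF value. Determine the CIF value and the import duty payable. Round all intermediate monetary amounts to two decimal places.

CIF = FOB price + freight + insurance
CIF = 122685.14 + 4812.59 + 141.33 = 127639.06
Import duty = 127639.06 × 24% = 30633.37

CIF value: CAD 127639.06; import duty: CAD 30633.37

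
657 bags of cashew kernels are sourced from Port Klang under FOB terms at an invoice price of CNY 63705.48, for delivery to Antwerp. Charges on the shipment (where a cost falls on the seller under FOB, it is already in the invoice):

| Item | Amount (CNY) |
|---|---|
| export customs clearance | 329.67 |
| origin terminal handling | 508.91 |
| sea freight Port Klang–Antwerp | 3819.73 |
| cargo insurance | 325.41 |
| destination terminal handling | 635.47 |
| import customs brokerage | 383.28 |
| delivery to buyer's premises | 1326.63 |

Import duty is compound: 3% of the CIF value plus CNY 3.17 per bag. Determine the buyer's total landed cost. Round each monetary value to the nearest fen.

Total landed cost: CNY 74314.21

FOB: the seller bears costs until goods are on board at the origin port; the buyer bears freight, insurance and all costs thereafter.
Already in the invoice (seller's account under FOB): export clearance, origin terminal — exclude.
CIF value = FOB price + freight + insurance = 63705.48 + 3819.73 + 325.41 = 67850.62
Ad valorem component: 67850.62 × 3% = 2035.52
Specific component: 657 × 3.17 = 2082.69
Import duty = 2035.52 + 2082.69 = 4118.21
Buyer bears: freight 3819.73 + insurance 325.41 + destination terminal 635.47 + brokerage 383.28 + delivery 1326.63 + duty 4118.21 = 10608.73
Landed cost = invoice 63705.48 + 10608.73 = 74314.21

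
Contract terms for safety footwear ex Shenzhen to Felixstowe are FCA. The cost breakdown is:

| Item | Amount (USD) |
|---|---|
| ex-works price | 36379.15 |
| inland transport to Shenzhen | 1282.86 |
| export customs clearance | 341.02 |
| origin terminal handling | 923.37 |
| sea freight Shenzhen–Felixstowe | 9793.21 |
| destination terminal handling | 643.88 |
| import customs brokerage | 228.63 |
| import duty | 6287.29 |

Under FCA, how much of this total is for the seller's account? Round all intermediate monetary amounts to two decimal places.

FCA: the seller delivers export-cleared goods to the carrier; the buyer bears costs from that point.
Seller's account: goods 36379.15 + inland to port 1282.86 + export clearance 341.02 = 38003.03
Buyer's account: origin terminal 923.37 + freight 9793.21 + destination terminal 643.88 + brokerage 228.63 + duty 6287.29 = 17876.38

Seller's account: USD 38003.03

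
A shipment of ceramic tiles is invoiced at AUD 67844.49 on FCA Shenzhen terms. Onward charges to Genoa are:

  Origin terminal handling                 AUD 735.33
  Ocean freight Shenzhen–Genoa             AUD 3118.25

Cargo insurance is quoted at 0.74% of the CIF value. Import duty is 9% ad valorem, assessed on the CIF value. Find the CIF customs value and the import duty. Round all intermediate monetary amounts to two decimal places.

CIF value: AUD 72232.59; import duty: AUD 6500.93

Let C be the CIF value. C = FCA price + pre-shipment costs + freight + 0.74% × C
C − 0.74% × C = 67844.49 + 735.33 + 3118.25
0.9926 × C = 71698.07
C = 71698.07 / 0.9926 = 72232.59
Insurance premium = 0.74% × 72232.59 = 534.52
Import duty = 72232.59 × 9% = 6500.93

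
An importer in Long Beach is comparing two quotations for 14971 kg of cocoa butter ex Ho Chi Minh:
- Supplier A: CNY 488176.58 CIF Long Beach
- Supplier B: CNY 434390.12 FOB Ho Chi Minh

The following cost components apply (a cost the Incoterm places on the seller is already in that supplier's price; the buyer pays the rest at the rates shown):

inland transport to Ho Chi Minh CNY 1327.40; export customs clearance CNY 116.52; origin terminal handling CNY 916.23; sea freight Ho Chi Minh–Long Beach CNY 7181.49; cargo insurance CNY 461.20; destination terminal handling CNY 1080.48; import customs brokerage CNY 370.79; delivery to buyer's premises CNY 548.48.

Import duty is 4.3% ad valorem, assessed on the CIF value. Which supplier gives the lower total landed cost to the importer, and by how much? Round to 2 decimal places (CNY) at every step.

Supplier A (CIF):
The CIF price already equals the CIF value: 488176.58
Import duty = 488176.58 × 4.3% = 20991.59
Buyer bears (A): 1080.48 + 370.79 + 548.48 = 1999.75
Landed cost (A) = invoice 488176.58 + 1999.75 + duty 20991.59 = 511167.92
Supplier B (FOB):
CIF value = FOB price + freight + insurance = 434390.12 + 7181.49 + 461.20 = 442032.81
Import duty = 442032.81 × 4.3% = 19007.41
Buyer bears (B): 7181.49 + 461.20 + 1080.48 + 370.79 + 548.48 = 9642.44
Landed cost (B) = invoice 434390.12 + 9642.44 + duty 19007.41 = 463039.97
Difference = |511167.92 − 463039.97| = 48127.95

Supplier B is cheaper by CNY 48127.95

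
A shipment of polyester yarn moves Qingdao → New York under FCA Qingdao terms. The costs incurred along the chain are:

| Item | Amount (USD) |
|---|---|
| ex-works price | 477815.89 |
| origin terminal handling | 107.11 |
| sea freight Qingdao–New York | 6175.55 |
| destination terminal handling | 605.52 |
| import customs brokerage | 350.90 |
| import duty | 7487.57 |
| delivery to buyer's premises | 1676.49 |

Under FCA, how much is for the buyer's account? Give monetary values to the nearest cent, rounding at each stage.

FCA: the seller delivers export-cleared goods to the carrier; the buyer bears costs from that point.
Seller's account: goods 477815.89 = 477815.89
Buyer's account: origin terminal 107.11 + freight 6175.55 + destination terminal 605.52 + brokerage 350.90 + duty 7487.57 + delivery 1676.49 = 16403.14

Buyer's account: USD 16403.14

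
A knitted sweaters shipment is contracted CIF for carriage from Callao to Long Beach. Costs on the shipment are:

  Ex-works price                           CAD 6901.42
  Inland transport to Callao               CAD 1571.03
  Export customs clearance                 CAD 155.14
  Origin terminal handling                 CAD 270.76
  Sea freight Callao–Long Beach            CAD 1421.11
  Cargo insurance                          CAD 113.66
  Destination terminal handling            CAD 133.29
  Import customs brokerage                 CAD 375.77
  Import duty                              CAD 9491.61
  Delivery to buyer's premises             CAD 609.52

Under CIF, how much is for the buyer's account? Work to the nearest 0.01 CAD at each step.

Buyer's account: CAD 10610.19

CIF: the seller pays costs through ocean freight and marine insurance to the destination port.
Seller's account: goods 6901.42 + inland to port 1571.03 + export clearance 155.14 + origin terminal 270.76 + freight 1421.11 + insurance 113.66 = 10433.12
Buyer's account: destination terminal 133.29 + brokerage 375.77 + duty 9491.61 + delivery 609.52 = 10610.19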